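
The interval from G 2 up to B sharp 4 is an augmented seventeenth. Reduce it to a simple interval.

Each octave removed subtracts seven from the number: 17 − 14 = 3.
Quality carries through unchanged, so the simple form is an augmented third.

augmented third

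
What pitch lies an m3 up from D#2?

F#2

The third takes the letter from D up to F.
Moving 3 semitones up from D#2 (the size of a minor third) reaches F#2.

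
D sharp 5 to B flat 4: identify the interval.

Descending from D#5 to Bb4 is the same interval as ascending Bb4 to D#5.
B to D spans three letter names (B-C-D): a third.
A major third would be 4 semitones; Bb4 to D#5 is 5, one semitone wider, so the interval is augmented.

augmented third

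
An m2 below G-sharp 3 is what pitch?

Two letter names down from G: F.
A minor second spans 1 semitone, so from G#3 the target pitch is F##3.

F-double-sharp 3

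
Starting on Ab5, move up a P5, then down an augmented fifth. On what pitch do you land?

A perfect fifth up from Ab5 is Eb6.
An augmented fifth down from Eb6 is Abb5.

Abb5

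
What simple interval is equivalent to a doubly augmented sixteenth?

doubly augmented 2nd

Each octave removed subtracts seven from the number: 16 − 14 = 2.
So a doubly augmented sixteenth is 2 octaves plus a doubly augmented second. The quality is unchanged.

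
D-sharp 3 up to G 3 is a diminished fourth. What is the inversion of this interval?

Interval numbers invert to sum to nine: 4 + 5 = 9, so a fourth inverts to a fifth.
Quality inverts too: diminished becomes augmented. That makes the inversion an augmented fifth.

A5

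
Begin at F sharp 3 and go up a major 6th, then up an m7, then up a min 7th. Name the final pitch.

B 5

F#3 up a major sixth → D#4 (9 semitones).
A minor seventh up from D#4 is C#5.
Up a minor seventh from C#5: B5 (10 semitones up).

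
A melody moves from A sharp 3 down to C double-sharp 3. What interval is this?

minor sixth

Descending from A#3 to C##3 is the same interval as ascending C##3 to A#3.
C to A spans six letter names (C-D-E-F-G-A) — that makes it a sixth of some quality.
At 8 semitones, C##3→A#3 falls one short of a major sixth: minor.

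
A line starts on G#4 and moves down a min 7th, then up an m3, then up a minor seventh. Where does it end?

G#4 down a minor seventh → A#3 (10 semitones).
A#3 up a minor third → C#4 (3 semitones).
C#4 up a minor seventh → B4 (10 semitones).

B4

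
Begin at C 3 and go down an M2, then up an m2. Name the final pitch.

A major second down from C3 is Bb2.
A minor second up from Bb2 is Cb3.

C flat 3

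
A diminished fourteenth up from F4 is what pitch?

Seven letters up from F (plus an octave) reaches E.
A diminished fourteenth is 21 semitones; 21 semitones up from F4 gives Ebb6.

Ebb6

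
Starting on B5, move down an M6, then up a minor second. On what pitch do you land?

Eb5

Down a major sixth from B5: D5 (9 semitones down).
Up a minor second from D5: Eb5 (1 semitone up).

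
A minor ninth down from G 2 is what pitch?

F-sharp 1

Counting two letter names plus an octave down from G lands on F.
A minor ninth is 13 semitones; 13 semitones down from G2 gives F#1.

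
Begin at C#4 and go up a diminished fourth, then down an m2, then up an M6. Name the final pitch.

Up a diminished fourth from C#4: F4 (4 semitones up).
F4 down a minor second → E4 (1 semitone).
A major sixth up from E4 is C#5.

C#5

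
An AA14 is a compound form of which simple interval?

doubly augmented seventh

Take out an octave (7 from the number): 14 − 7 = 7.
Quality carries through unchanged, so the simple form is a doubly augmented seventh.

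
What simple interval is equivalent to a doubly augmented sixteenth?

AA2

Each octave removed subtracts seven from the number: 16 − 14 = 2.
That makes a doubly augmented sixteenth a compound doubly augmented second — 2 octaves plus a doubly augmented second.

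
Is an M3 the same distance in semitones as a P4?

No

A major third spans 4 semitones; a perfect fourth spans 5 semitones. They differ by 1.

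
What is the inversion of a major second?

The rule of nine gives the new number: 9 − 2 = 7, so a second becomes a seventh.
And major becomes minor under inversion, so we get a minor seventh.

minor 7th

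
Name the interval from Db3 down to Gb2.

perfect fifth

Descending from Db3 to Gb2 is the same interval as ascending Gb2 to Db3.
G to D spans five letter names (G-A-B-C-D): a fifth.
Counting semitones, Gb2→Db3 is 7, which is the perfect fifth.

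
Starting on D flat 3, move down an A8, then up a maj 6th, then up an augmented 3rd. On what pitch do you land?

Db3 down an augmented octave → Dbb2 (13 semitones).
Dbb2 up a major sixth → Bbb2 (9 semitones).
Up an augmented third from Bbb2: D3 (5 semitones up).

D 3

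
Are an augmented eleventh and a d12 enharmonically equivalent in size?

An augmented eleventh spans 18 semitones, and a diminished twelfth also spans 18 semitones — they're enharmonic.

Yes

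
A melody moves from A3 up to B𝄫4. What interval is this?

d9

A to B spans two letter names (A-B), plus an octave: a ninth.
A3 to Bbb4 spans 12 semitones — two semitones narrower than the major ninth (14) — giving a diminished ninth.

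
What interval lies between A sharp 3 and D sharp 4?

perfect fourth

A to D spans four letter names (A-B-C-D), so the interval is some kind of fourth.
The perfect fourth spans 5 semitones, and A#3 to D#4 is exactly 5 semitones — so this is a perfect fourth.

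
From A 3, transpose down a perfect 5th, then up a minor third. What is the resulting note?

Down a perfect fifth from A3: D3 (7 semitones down).
A minor third up from D3 is F3.

F 3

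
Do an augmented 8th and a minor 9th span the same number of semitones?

Yes

Both span 13 semitones: an augmented octave and a minor ninth are the same chromatic distance.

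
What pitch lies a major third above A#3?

Three letter names up from A: C.
Moving 4 semitones up from A#3 (the size of a major third) reaches C##4.

C##4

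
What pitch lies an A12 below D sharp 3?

G 1

Five letters down from D (plus an octave) reaches G.
Moving 20 semitones down from D#3 (the size of an augmented twelfth) reaches G1.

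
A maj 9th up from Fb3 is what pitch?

Counting two letter names plus an octave up from F lands on G.
A major ninth is 14 semitones; 14 semitones up from Fb3 gives Gb4.

Gb4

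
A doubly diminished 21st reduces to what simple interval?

dd7

Subtracting seven from the interval number removes an octave: 21 − 14 = 7.
Quality carries through unchanged, so the simple form is a doubly diminished seventh.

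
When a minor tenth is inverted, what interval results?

major sixth

First reduce the compound minor tenth to its simple form, a minor third.
Inverted interval numbers add to nine, so a third pairs with a sixth (3 + 6 = 9).
And minor becomes major under inversion, so we get a major sixth.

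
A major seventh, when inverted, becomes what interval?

minor second

The rule of nine gives the new number: 9 − 7 = 2, so a seventh becomes a second.
Quality inverts too: major becomes minor. That makes the inversion a minor second.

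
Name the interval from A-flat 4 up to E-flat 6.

A to E spans five letter names (A-B-C-D-E), plus an octave: a twelfth.
The perfect twelfth spans 19 semitones, and Ab4 to Eb6 is exactly 19 semitones — so this is a perfect twelfth.
(Equivalently, a compound perfect fifth: a perfect fifth plus an octave.)

perfect twelfth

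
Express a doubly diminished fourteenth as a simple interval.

Subtracting seven from the interval number removes an octave: 14 − 7 = 7.
Quality carries through unchanged, so the simple form is a doubly diminished seventh.

dd7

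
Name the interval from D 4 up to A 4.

P5

D to A spans five letter names (D-E-F-G-A): a fifth.
Counting semitones, D4→A4 is 7, which is the perfect fifth.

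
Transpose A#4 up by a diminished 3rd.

C5

Three letter names up from A: C.
Moving 2 semitones up from A#4 (the size of a diminished third) reaches C5.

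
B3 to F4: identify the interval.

d5

B to F spans five letter names (B-C-D-E-F): a fifth.
A perfect fifth would be 7 semitones; B3 to F4 is 6, one semitone narrower, so the interval is diminished.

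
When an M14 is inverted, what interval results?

First reduce the compound major fourteenth to its simple form, a major seventh.
The rule of nine gives the new number: 9 − 7 = 2, so a seventh becomes a second.
The quality also flips — major becomes minor — giving a minor second.

minor second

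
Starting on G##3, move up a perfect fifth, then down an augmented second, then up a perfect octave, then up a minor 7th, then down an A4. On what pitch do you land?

F5

G##3 up a perfect fifth → D##4 (7 semitones).
D##4 down an augmented second → C#4 (3 semitones).
Up a perfect octave from C#4: C#5 (12 semitones up).
Up a minor seventh from C#5: B5 (10 semitones up).
Down an augmented fourth from B5: F5 (6 semitones down).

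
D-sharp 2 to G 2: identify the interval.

diminished 4th

D to G spans four letter names (D-E-F-G) — that makes it a fourth of some quality.
The perfect fourth is 5 semitones; here we have 4, one semitone narrower: diminished.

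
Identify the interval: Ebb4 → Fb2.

Descending from Ebb4 to Fb2 is the same interval as ascending Fb2 to Ebb4.
F to E spans seven letter names (F-G-A-B-C-D-E), plus an octave, so the interval is some kind of fourteenth.
At 22 semitones, Fb2→Ebb4 falls one short of a major fourteenth: minor.
(Equivalently, a compound minor seventh: a minor seventh plus an octave.)

m14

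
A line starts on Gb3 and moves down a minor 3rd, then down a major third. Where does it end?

Cb3

Gb3 down a minor third → Eb3 (3 semitones).
A major third down from Eb3 is Cb3.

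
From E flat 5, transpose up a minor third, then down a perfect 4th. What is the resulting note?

D flat 5

Eb5 up a minor third → Gb5 (3 semitones).
Gb5 down a perfect fourth → Db5 (5 semitones).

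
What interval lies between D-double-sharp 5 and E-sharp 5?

minor second

D to E spans two letter names (D-E): a second.
D##5 to E#5 is 1 semitone, a half step short of the major second (2), so this is minor.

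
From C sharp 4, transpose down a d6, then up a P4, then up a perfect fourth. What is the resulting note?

Down a diminished sixth from C#4: E##3 (7 semitones down).
Up a perfect fourth from E##3: A##3 (5 semitones up).
A##3 up a perfect fourth → D##4 (5 semitones).

D double-sharp 4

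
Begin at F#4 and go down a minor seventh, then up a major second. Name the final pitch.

Down a minor seventh from F#4: G#3 (10 semitones down).
Up a major second from G#3: A#3 (2 semitones up).

A#3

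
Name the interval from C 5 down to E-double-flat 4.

Descending from C5 to Ebb4 is the same interval as ascending Ebb4 to C5.
E to C spans six letter names (E-F-G-A-B-C), so the interval is some kind of sixth.
Ebb4 to C5 spans 10 semitones — one semitone wider than the major sixth (9) — giving an augmented sixth.

augmented 6th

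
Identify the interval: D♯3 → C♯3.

Descending from D#3 to C#3 is the same interval as ascending C#3 to D#3.
C to D spans two letter names (C-D) — that makes it a second of some quality.
Counting semitones, C#3→D#3 is 2, which is the major second.

major second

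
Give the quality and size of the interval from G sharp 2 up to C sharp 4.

G to C spans four letter names (G-A-B-C), plus an octave, so the interval is some kind of eleventh.
G#2 to C#4 is 17 semitones, matching the perfect eleventh exactly, so the quality is perfect.
(Equivalently, a compound perfect fourth: a perfect fourth plus an octave.)

perfect eleventh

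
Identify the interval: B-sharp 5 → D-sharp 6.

B to D spans three letter names (B-C-D): a third.
A major third would be 4 semitones, but B#5 to D#6 is 3 — one semitone narrower, making it a minor third.

m3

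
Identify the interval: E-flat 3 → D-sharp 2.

Descending from Eb3 to D#2 is the same interval as ascending D#2 to Eb3.
D to E spans two letter names (D-E), plus an octave, so the interval is some kind of ninth.
The major ninth is 14 semitones; here we have 12, two semitones narrower: diminished.

d9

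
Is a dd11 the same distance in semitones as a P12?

No

A doubly diminished eleventh is 15 semitones but a perfect twelfth is 19 semitones — different sizes.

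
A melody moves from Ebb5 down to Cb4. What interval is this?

Descending from Ebb5 to Cb4 is the same interval as ascending Cb4 to Ebb5.
C to E spans three letter names (C-D-E), plus an octave — that makes it a tenth of some quality.
Cb4 to Ebb5 is 15 semitones, a half step short of the major tenth (16), so this is minor.
(Equivalently, a compound minor third: a minor third plus an octave.)

m10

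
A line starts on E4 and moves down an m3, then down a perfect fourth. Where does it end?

Down a minor third from E4: C#4 (3 semitones down).
C#4 down a perfect fourth → G#3 (5 semitones).

G#3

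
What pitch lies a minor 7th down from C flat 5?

Seven letter names down from C: D.
A minor seventh is 10 semitones; 10 semitones down from Cb5 gives Db4.

D flat 4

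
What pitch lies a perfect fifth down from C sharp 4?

F sharp 3

Five letter names down from C: F.
A perfect fifth is 7 semitones; 7 semitones down from C#4 gives F#3.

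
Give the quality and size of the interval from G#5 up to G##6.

G to G is the same letter name, plus an octave: an octave.
The perfect octave is 12 semitones; here we have 13, one semitone wider: augmented.

augmented 8th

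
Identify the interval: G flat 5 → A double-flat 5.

G to A spans two letter names (G-A), so the interval is some kind of second.
Gb5 to Abb5 is 1 semitone, a half step short of the major second (2), so this is minor.

minor second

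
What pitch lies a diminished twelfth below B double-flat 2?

Five letters down from B (plus an octave) reaches E.
Moving 18 semitones down from Bbb2 (the size of a diminished twelfth) reaches Eb1.

E flat 1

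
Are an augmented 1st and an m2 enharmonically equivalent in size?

An augmented unison = 1 semitone = a minor second; enharmonically equal.

Yes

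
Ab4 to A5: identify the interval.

A to A is the same letter name, plus an octave — that makes it an octave of some quality.
The perfect octave is 12 semitones; here we have 13, one semitone wider: augmented.

A8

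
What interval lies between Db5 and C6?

major 7th

D to C spans seven letter names (D-E-F-G-A-B-C), so the interval is some kind of seventh.
Db5 to C6 is 11 semitones, matching the major seventh exactly, so the quality is major.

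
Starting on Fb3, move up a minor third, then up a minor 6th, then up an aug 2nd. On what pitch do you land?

Gb4

A minor third up from Fb3 is Abb3.
Abb3 up a minor sixth → Fbb4 (8 semitones).
An augmented second up from Fbb4 is Gb4.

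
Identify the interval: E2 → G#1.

Descending from E2 to G#1 is the same interval as ascending G#1 to E2.
G to E spans six letter names (G-A-B-C-D-E) — that makes it a sixth of some quality.
At 8 semitones, G#1→E2 falls one short of a major sixth: minor.

minor sixth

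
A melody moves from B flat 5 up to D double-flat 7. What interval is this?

d10

B to D spans three letter names (B-C-D), plus an octave, so the interval is some kind of tenth.
A major tenth would be 16 semitones; Bb5 to Dbb7 is 14, two semitones narrower, so the interval is diminished.
(Equivalently, a compound diminished third: a diminished third plus an octave.)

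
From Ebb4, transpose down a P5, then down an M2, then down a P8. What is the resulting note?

Gbb2

Down a perfect fifth from Ebb4: Abb3 (7 semitones down).
A major second down from Abb3 is Gbb3.
A perfect octave down from Gbb3 is Gbb2.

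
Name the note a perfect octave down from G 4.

G 3

The letter stays G (same as the start), shifted an octave down.
A perfect octave is 12 semitones; 12 semitones down from G4 gives G3.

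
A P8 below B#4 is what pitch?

B#3

An octave keeps the letter name B, an octave down from B.
Moving 12 semitones down from B#4 (the size of a perfect octave) reaches B#3.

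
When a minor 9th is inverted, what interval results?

First reduce the compound minor ninth to its simple form, a minor second.
Interval numbers invert to sum to nine: 2 + 7 = 9, so a second inverts to a seventh.
The quality also flips — minor becomes major — giving a major seventh.

major seventh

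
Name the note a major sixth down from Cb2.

Six letter names down from C: E.
Moving 9 semitones down from Cb2 (the size of a major sixth) reaches Ebb1.

Ebb1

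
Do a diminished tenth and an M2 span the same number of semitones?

A diminished tenth spans 14 semitones; a major second spans 2 semitones. They differ by 12.

No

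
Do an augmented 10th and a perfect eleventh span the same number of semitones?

An augmented tenth spans 17 semitones, and a perfect eleventh also spans 17 semitones — they're enharmonic.

Yes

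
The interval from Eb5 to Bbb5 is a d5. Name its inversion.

The rule of nine gives the new number: 9 − 5 = 4, so a fifth becomes a fourth.
The quality also flips — diminished becomes augmented — giving an augmented fourth.

A4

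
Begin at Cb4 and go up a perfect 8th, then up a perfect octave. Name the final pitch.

Cb6

Cb4 up a perfect octave → Cb5 (12 semitones).
A perfect octave up from Cb5 is Cb6.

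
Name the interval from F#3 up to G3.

F to G spans two letter names (F-G): a second.
F#3 to G3 is 1 semitone, a half step short of the major second (2), so this is minor.

minor second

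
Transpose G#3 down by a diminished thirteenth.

B##1

Counting six letter names plus an octave down from G lands on B.
A diminished thirteenth spans 19 semitones, so from G#3 the target pitch is B##1.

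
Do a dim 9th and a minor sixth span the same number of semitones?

No

12 semitones (diminished ninth) vs 8 semitones (minor sixth): not equal.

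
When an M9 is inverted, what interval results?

minor 7th

First reduce the compound major ninth to its simple form, a major second.
Interval numbers invert to sum to nine: 2 + 7 = 9, so a second inverts to a seventh.
The quality also flips — major becomes minor — giving a minor seventh.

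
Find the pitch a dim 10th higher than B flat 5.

D double-flat 7

Three letters up from B (plus an octave) reaches D.
A diminished tenth is 14 semitones; 14 semitones up from Bb5 gives Dbb7.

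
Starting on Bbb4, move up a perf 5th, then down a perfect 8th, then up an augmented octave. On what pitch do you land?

F5

Up a perfect fifth from Bbb4: Fb5 (7 semitones up).
A perfect octave down from Fb5 is Fb4.
An augmented octave up from Fb4 is F5.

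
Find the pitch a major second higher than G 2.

Two letter names up from G: A.
A major second is 2 semitones; 2 semitones up from G2 gives A2.

A 2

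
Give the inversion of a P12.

P4

First reduce the compound perfect twelfth to its simple form, a perfect fifth.
Interval numbers invert to sum to nine: 5 + 4 = 9, so a fifth inverts to a fourth.
Quality inverts too: perfect stays perfect. That makes the inversion a perfect fourth.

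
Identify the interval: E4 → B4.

E to B spans five letter names (E-F-G-A-B): a fifth.
Counting semitones, E4→B4 is 7, which is the perfect fifth.

perfect fifth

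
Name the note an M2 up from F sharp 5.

G sharp 5

The second takes the letter from F up to G.
A major second spans 2 semitones, so from F#5 the target pitch is G#5.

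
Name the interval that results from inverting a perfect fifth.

The rule of nine gives the new number: 9 − 5 = 4, so a fifth becomes a fourth.
The quality also flips — perfect stays perfect — giving a perfect fourth.

P4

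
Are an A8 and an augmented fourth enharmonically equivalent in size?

An augmented octave is 13 semitones but an augmented fourth is 6 semitones — different sizes.

No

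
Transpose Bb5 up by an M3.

D6

The third takes the letter from B up to D.
Moving 4 semitones up from Bb5 (the size of a major third) reaches D6.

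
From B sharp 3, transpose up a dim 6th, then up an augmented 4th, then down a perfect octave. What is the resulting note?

C sharp 4

Up a diminished sixth from B#3: G4 (7 semitones up).
An augmented fourth up from G4 is C#5.
C#5 down a perfect octave → C#4 (12 semitones).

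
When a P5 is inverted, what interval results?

P4

Interval numbers invert to sum to nine: 5 + 4 = 9, so a fifth inverts to a fourth.
The quality also flips — perfect stays perfect — giving a perfect fourth.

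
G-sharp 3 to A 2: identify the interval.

M7

Descending from G#3 to A2 is the same interval as ascending A2 to G#3.
A to G spans seven letter names (A-B-C-D-E-F-G), so the interval is some kind of seventh.
A2 to G#3 is 11 semitones, matching the major seventh exactly, so the quality is major.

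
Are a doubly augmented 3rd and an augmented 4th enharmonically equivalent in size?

A doubly augmented third = 6 semitones = an augmented fourth; enharmonically equal.

Yes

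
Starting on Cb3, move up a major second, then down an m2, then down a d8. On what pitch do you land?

C#2

Up a major second from Cb3: Db3 (2 semitones up).
A minor second down from Db3 is C3.
A diminished octave down from C3 is C#2.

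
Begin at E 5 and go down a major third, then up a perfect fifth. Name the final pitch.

Down a major third from E5: C5 (4 semitones down).
Up a perfect fifth from C5: G5 (7 semitones up).

G 5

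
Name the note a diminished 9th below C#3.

B##1

The ninth's letter: C down two letter names plus an octave → B.
Moving 12 semitones down from C#3 (the size of a diminished ninth) reaches B##1.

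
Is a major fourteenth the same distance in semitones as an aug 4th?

No

A major fourteenth is 23 semitones but an augmented fourth is 6 semitones — different sizes.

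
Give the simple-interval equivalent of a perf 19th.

Each octave removed subtracts seven from the number: 19 − 14 = 5.
That makes a perfect nineteenth a compound perfect fifth — 2 octaves plus a perfect fifth.

perfect fifth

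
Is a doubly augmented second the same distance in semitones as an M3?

Yes

Both span 4 semitones: a doubly augmented second and a major third are the same chromatic distance.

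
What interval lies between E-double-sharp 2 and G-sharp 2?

diminished 3rd

E to G spans three letter names (E-F-G) — that makes it a third of some quality.
The major third is 4 semitones; here we have 2, two semitones narrower: diminished.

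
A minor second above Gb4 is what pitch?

Abb4

Two letter names up from G: A.
A minor second is 1 semitone; 1 semitone up from Gb4 gives Abb4.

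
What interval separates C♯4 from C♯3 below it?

perfect 8th

Descending from C#4 to C#3 is the same interval as ascending C#3 to C#4.
C to C is the same letter name, plus an octave: an octave.
C#3 to C#4 is 12 semitones, matching the perfect octave exactly, so the quality is perfect.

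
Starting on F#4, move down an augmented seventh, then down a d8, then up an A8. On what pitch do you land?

F#4 down an augmented seventh → Gb3 (12 semitones).
A diminished octave down from Gb3 is G2.
G2 up an augmented octave → G#3 (13 semitones).

G#3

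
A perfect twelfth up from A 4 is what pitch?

Five letters up from A (plus an octave) reaches E.
A perfect twelfth is 19 semitones; 19 semitones up from A4 gives E6.

E 6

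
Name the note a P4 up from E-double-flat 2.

A-double-flat 2

The fourth takes the letter from E up to A.
A perfect fourth is 5 semitones; 5 semitones up from Ebb2 gives Abb2.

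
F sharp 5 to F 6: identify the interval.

d8

F to F is the same letter name, plus an octave — that makes it an octave of some quality.
A perfect octave would be 12 semitones; F#5 to F6 is 11, one semitone narrower, so the interval is diminished.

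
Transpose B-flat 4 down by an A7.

Counting seven letter names down from B lands on C.
An augmented seventh is 12 semitones; 12 semitones down from Bb4 gives Cbb4.

C-double-flat 4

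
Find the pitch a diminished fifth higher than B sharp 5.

Counting five letter names up from B lands on F.
A diminished fifth spans 6 semitones, so from B#5 the target pitch is F#6.

F sharp 6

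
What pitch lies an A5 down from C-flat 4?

The fifth takes the letter from C down to F.
Moving 8 semitones down from Cb4 (the size of an augmented fifth) reaches Fbb3.

F-double-flat 3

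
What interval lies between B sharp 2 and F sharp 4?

diminished 12th

B to F spans five letter names (B-C-D-E-F), plus an octave — that makes it a twelfth of some quality.
A perfect twelfth would be 19 semitones; B#2 to F#4 is 18, one semitone narrower, so the interval is diminished.
(Equivalently, a compound diminished fifth: a diminished fifth plus an octave.)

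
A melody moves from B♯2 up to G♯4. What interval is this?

minor 13th

B to G spans six letter names (B-C-D-E-F-G), plus an octave, so the interval is some kind of thirteenth.
At 20 semitones, B#2→G#4 falls one short of a major thirteenth: minor.
(Equivalently, a compound minor sixth: a minor sixth plus an octave.)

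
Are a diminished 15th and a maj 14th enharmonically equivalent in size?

Yes

A diminished fifteenth = 23 semitones = a major fourteenth; enharmonically equal.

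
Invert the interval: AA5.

The rule of nine gives the new number: 9 − 5 = 4, so a fifth becomes a fourth.
And doubly augmented becomes doubly diminished under inversion, so we get a doubly diminished fourth.

dd4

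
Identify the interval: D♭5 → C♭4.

major ninth

Descending from Db5 to Cb4 is the same interval as ascending Cb4 to Db5.
C to D spans two letter names (C-D), plus an octave: a ninth.
Counting semitones, Cb4→Db5 is 14, which is the major ninth.
(Equivalently, a compound major second: a major second plus an octave.)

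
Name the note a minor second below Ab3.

Two letter names down from A: G.
A minor second is 1 semitone; 1 semitone down from Ab3 gives G3.

G3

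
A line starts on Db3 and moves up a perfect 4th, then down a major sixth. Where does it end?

Bbb2

Db3 up a perfect fourth → Gb3 (5 semitones).
Down a major sixth from Gb3: Bbb2 (9 semitones down).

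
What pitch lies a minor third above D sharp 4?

The third takes the letter from D up to F.
A minor third spans 3 semitones, so from D#4 the target pitch is F#4.

F sharp 4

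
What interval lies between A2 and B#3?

augmented 9th

A to B spans two letter names (A-B), plus an octave — that makes it a ninth of some quality.
The major ninth is 14 semitones; here we have 15, one semitone wider: augmented.
(Equivalently, a compound augmented second: an augmented second plus an octave.)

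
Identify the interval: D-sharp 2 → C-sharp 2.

Descending from D#2 to C#2 is the same interval as ascending C#2 to D#2.
C to D spans two letter names (C-D): a second.
C#2 to D#2 is 2 semitones, matching the major second exactly, so the quality is major.

major second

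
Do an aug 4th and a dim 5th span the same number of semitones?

Both span 6 semitones: an augmented fourth and a diminished fifth are the same chromatic distance.

Yes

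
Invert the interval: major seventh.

The rule of nine gives the new number: 9 − 7 = 2, so a seventh becomes a second.
Quality inverts too: major becomes minor. That makes the inversion a minor second.

minor 2nd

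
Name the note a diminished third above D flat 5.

The third takes the letter from D up to F.
A diminished third spans 2 semitones, so from Db5 the target pitch is Fbb5.

F double-flat 5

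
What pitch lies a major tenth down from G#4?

E3

Counting three letter names plus an octave down from G lands on E.
A major tenth is 16 semitones; 16 semitones down from G#4 gives E3.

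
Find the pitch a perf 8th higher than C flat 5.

C flat 6

For an octave the letter name doesn't change: still C, an octave up.
A perfect octave is 12 semitones; 12 semitones up from Cb5 gives Cb6.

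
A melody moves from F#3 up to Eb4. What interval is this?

diminished seventh

F to E spans seven letter names (F-G-A-B-C-D-E): a seventh.
The major seventh is 11 semitones; here we have 9, two semitones narrower: diminished.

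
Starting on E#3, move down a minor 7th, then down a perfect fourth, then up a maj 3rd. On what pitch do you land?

Down a minor seventh from E#3: F##2 (10 semitones down).
Down a perfect fourth from F##2: C##2 (5 semitones down).
Up a major third from C##2: E##2 (4 semitones up).

E##2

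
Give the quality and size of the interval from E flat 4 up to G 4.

E to G spans three letter names (E-F-G): a third.
Eb4 to G4 is 4 semitones, matching the major third exactly, so the quality is major.

major third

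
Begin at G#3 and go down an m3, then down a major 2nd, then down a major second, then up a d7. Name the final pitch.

G#3 down a minor third → E#3 (3 semitones).
Down a major second from E#3: D#3 (2 semitones down).
D#3 down a major second → C#3 (2 semitones).
C#3 up a diminished seventh → Bb3 (9 semitones).

Bb3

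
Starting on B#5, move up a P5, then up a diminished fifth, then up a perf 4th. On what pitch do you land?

F#7

A perfect fifth up from B#5 is F##6.
Up a diminished fifth from F##6: C#7 (6 semitones up).
Up a perfect fourth from C#7: F#7 (5 semitones up).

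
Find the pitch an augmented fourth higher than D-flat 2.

G 2

Counting four letter names up from D lands on G.
An augmented fourth is 6 semitones; 6 semitones up from Db2 gives G2.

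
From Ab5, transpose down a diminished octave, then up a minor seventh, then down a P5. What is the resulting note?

Down a diminished octave from Ab5: A4 (11 semitones down).
A minor seventh up from A4 is G5.
Down a perfect fifth from G5: C5 (7 semitones down).

C5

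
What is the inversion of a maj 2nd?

The rule of nine gives the new number: 9 − 2 = 7, so a second becomes a seventh.
And major becomes minor under inversion, so we get a minor seventh.

minor 7th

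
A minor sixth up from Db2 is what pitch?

Six letter names up from D: B.
A minor sixth is 8 semitones; 8 semitones up from Db2 gives Bbb2.

Bbb2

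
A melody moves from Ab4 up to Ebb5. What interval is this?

diminished fifth

A to E spans five letter names (A-B-C-D-E), so the interval is some kind of fifth.
Ab4 to Ebb5 spans 6 semitones — one semitone narrower than the perfect fifth (7) — giving a diminished fifth.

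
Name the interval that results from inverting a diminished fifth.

A4

Interval numbers invert to sum to nine: 5 + 4 = 9, so a fifth inverts to a fourth.
And diminished becomes augmented under inversion, so we get an augmented fourth.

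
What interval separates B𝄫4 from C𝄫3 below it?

Descending from Bbb4 to Cbb3 is the same interval as ascending Cbb3 to Bbb4.
C to B spans seven letter names (C-D-E-F-G-A-B), plus an octave — that makes it a fourteenth of some quality.
Counting semitones, Cbb3→Bbb4 is 23, which is the major fourteenth.
(Equivalently, a compound major seventh: a major seventh plus an octave.)

major fourteenth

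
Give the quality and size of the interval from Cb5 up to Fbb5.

C to F spans four letter names (C-D-E-F): a fourth.
A perfect fourth would be 5 semitones; Cb5 to Fbb5 is 4, one semitone narrower, so the interval is diminished.

d4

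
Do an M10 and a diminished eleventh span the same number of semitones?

Yes

A major tenth spans 16 semitones, and a diminished eleventh also spans 16 semitones — they're enharmonic.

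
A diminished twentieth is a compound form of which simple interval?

Take out 2 octaves (14 from the number): 20 − 14 = 6.
So a diminished twentieth is 2 octaves plus a diminished sixth. The quality is unchanged.

d6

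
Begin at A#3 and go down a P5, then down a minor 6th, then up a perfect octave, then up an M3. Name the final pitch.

Down a perfect fifth from A#3: D#3 (7 semitones down).
Down a minor sixth from D#3: F##2 (8 semitones down).
F##2 up a perfect octave → F##3 (12 semitones).
F##3 up a major third → A##3 (4 semitones).

A##3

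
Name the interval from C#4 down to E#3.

minor 6th

Descending from C#4 to E#3 is the same interval as ascending E#3 to C#4.
E to C spans six letter names (E-F-G-A-B-C) — that makes it a sixth of some quality.
At 8 semitones, E#3→C#4 falls one short of a major sixth: minor.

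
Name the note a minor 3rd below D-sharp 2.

B-sharp 1

Counting three letter names down from D lands on B.
A minor third spans 3 semitones, so from D#2 the target pitch is B#1.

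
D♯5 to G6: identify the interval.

D to G spans four letter names (D-E-F-G), plus an octave — that makes it an eleventh of some quality.
D#5 to G6 spans 16 semitones — one semitone narrower than the perfect eleventh (17) — giving a diminished eleventh.
(Equivalently, a compound diminished fourth: a diminished fourth plus an octave.)

diminished eleventh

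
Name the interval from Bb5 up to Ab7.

minor fourteenth

B to A spans seven letter names (B-C-D-E-F-G-A), plus an octave, so the interval is some kind of fourteenth.
Bb5 to Ab7 is 22 semitones, a half step short of the major fourteenth (23), so this is minor.
(Equivalently, a compound minor seventh: a minor seventh plus an octave.)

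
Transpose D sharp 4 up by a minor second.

The second takes the letter from D up to E.
Moving 1 semitone up from D#4 (the size of a minor second) reaches E4.

E 4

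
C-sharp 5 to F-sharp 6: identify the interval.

C to F spans four letter names (C-D-E-F), plus an octave — that makes it an eleventh of some quality.
The perfect eleventh spans 17 semitones, and C#5 to F#6 is exactly 17 semitones — so this is a perfect eleventh.
(Equivalently, a compound perfect fourth: a perfect fourth plus an octave.)

perfect eleventh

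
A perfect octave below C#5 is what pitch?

C#4

For an octave the letter name doesn't change: still C, an octave down.
A perfect octave is 12 semitones; 12 semitones down from C#5 gives C#4.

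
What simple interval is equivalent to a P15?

perfect 8th

Take out an octave (7 from the number): 15 − 7 = 8.
Quality carries through unchanged, so the simple form is a perfect octave.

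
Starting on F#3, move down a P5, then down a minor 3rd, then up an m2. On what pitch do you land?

A2

A perfect fifth down from F#3 is B2.
B2 down a minor third → G#2 (3 semitones).
A minor second up from G#2 is A2.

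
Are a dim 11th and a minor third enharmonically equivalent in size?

16 semitones (diminished eleventh) vs 3 semitones (minor third): not equal.

No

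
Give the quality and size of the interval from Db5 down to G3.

diminished twelfth

Descending from Db5 to G3 is the same interval as ascending G3 to Db5.
G to D spans five letter names (G-A-B-C-D), plus an octave, so the interval is some kind of twelfth.
The perfect twelfth is 19 semitones; here we have 18, one semitone narrower: diminished.
(Equivalently, a compound diminished fifth: a diminished fifth plus an octave.)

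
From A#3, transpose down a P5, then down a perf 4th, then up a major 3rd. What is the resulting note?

Down a perfect fifth from A#3: D#3 (7 semitones down).
A perfect fourth down from D#3 is A#2.
A#2 up a major third → C##3 (4 semitones).

C##3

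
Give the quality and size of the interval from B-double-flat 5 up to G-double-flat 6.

B to G spans six letter names (B-C-D-E-F-G): a sixth.
Bbb5 to Gbb6 is 8 semitones, a half step short of the major sixth (9), so this is minor.

minor 6th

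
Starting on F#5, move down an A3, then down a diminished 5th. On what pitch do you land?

G4

Down an augmented third from F#5: Db5 (5 semitones down).
Db5 down a diminished fifth → G4 (6 semitones).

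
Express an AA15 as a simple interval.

Take out an octave (7 from the number): 15 − 7 = 8.
That makes a doubly augmented fifteenth a compound doubly augmented octave — an octave plus a doubly augmented octave.

AA8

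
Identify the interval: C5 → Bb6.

C to B spans seven letter names (C-D-E-F-G-A-B), plus an octave, so the interval is some kind of fourteenth.
C5 to Bb6 is 22 semitones, a half step short of the major fourteenth (23), so this is minor.
(Equivalently, a compound minor seventh: a minor seventh plus an octave.)

m14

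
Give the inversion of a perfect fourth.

perfect 5th

The rule of nine gives the new number: 9 − 4 = 5, so a fourth becomes a fifth.
Quality inverts too: perfect stays perfect. That makes the inversion a perfect fifth.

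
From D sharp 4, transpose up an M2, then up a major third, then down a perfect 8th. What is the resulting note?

Up a major second from D#4: E#4 (2 semitones up).
A major third up from E#4 is G##4.
Down a perfect octave from G##4: G##3 (12 semitones down).

G double-sharp 3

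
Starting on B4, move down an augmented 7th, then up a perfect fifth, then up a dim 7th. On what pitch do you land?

Down an augmented seventh from B4: Cb4 (12 semitones down).
Cb4 up a perfect fifth → Gb4 (7 semitones).
Up a diminished seventh from Gb4: Fbb5 (9 semitones up).

Fbb5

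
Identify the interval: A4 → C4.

Descending from A4 to C4 is the same interval as ascending C4 to A4.
C to A spans six letter names (C-D-E-F-G-A): a sixth.
The major sixth spans 9 semitones, and C4 to A4 is exactly 9 semitones — so this is a major sixth.

major 6th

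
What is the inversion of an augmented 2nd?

Interval numbers invert to sum to nine: 2 + 7 = 9, so a second inverts to a seventh.
The quality also flips — augmented becomes diminished — giving a diminished seventh.

d7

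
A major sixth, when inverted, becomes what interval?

minor 3rd

Interval numbers invert to sum to nine: 6 + 3 = 9, so a sixth inverts to a third.
And major becomes minor under inversion, so we get a minor third.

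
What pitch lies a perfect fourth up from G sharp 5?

C sharp 6

The fourth takes the letter from G up to C.
A perfect fourth is 5 semitones; 5 semitones up from G#5 gives C#6.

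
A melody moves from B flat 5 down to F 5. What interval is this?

Descending from Bb5 to F5 is the same interval as ascending F5 to Bb5.
F to B spans four letter names (F-G-A-B), so the interval is some kind of fourth.
The perfect fourth spans 5 semitones, and F5 to Bb5 is exactly 5 semitones — so this is a perfect fourth.

perfect fourth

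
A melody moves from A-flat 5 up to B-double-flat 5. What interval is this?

minor second

A to B spans two letter names (A-B): a second.
A major second would be 2 semitones, but Ab5 to Bbb5 is 1 — one semitone narrower, making it a minor second.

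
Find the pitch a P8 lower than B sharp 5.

The letter stays B (same as the start), shifted an octave down.
A perfect octave is 12 semitones; 12 semitones down from B#5 gives B#4.

B sharp 4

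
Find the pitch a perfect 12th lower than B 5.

Counting five letter names plus an octave down from B lands on E.
A perfect twelfth spans 19 semitones, so from B5 the target pitch is E4.

E 4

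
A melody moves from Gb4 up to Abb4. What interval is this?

G to A spans two letter names (G-A) — that makes it a second of some quality.
Gb4 to Abb4 is 1 semitone, a half step short of the major second (2), so this is minor.

minor second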